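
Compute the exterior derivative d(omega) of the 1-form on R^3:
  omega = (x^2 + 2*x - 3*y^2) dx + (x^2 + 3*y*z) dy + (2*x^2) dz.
d(omega) = (2*x + 6*y) dx ∧ dy + (4*x) dx ∧ dz + (-3*y) dy ∧ dz

For a 1-form omega = sum_i f_i dx_i, the exterior derivative is
  d(omega) = sum_{i < j} (∂f_j/∂x_i - ∂f_i/∂x_j) dx_i ∧ dx_j.
  coefficient of dx ∧ dy: ∂f_2/∂x - ∂f_1/∂y = ∂(x^2 + 3*y*z)/∂x - ∂(x^2 + 2*x - 3*y^2)/∂y = 2*x + 6*y
  coefficient of dx ∧ dz: ∂f_3/∂x - ∂f_1/∂z = ∂(2*x^2)/∂x - ∂(x^2 + 2*x - 3*y^2)/∂z = 4*x
  coefficient of dy ∧ dz: ∂f_3/∂y - ∂f_2/∂z = ∂(2*x^2)/∂y - ∂(x^2 + 3*y*z)/∂z = -3*y
Assembling: d(omega) = (2*x + 6*y) dx ∧ dy + (4*x) dx ∧ dz + (-3*y) dy ∧ dz.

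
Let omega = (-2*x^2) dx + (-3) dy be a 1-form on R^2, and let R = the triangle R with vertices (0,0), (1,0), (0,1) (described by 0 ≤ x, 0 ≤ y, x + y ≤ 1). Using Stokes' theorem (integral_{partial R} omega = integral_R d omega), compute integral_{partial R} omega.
integral_(partial R) omega = 0

Stokes: integral_partial_R omega = integral_R d omega with d omega = (∂Q/∂x - ∂P/∂y) dx ∧ dy.
  ∂Q/∂x = 0
  ∂P/∂y = 0
  integrand = ∂Q/∂x - ∂P/∂y = 0.
Integrating over R: integral_0^1 integral_0^{1-x} (0) dy dx = 0.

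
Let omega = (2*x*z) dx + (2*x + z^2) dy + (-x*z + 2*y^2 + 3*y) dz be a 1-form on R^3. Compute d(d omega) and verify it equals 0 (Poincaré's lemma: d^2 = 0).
d(d omega) = 0

Step 1: d omega = sum_{i<j} (∂f_j/∂x_i - ∂f_i/∂x_j) dx_i ∧ dx_j:
  coeff of dx ∧ dy: 2
  coeff of dx ∧ dz: -2*x - z
  coeff of dy ∧ dz: 4*y - 2*z + 3
Step 2: Apply d again to each 2-form coefficient. The only possible 3-form in R^3 is dx ∧ dy ∧ dz, with coefficient
  ∂(coeff of dy∧dz)/∂x - ∂(coeff of dx∧dz)/∂y + ∂(coeff of dx∧dy)/∂z
  = ∂/∂x (4*y - 2*z + 3) - ∂/∂y (-2*x - z) + ∂/∂z (2).
Each of these terms simplifies to sums of mixed partials that cancel in pairs. The result is 0 (by equality of mixed partials for smooth functions — Schwarz / Clairaut).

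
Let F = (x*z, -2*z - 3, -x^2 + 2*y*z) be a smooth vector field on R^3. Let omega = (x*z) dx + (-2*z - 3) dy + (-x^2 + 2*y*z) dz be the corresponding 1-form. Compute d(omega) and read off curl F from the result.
d(omega) = (2*z + 2) dy ∧ dz + (3*x) dz ∧ dx + (0) dx ∧ dy; curl F = (2*z + 2, 3*x, 0)

d omega = sum_{i<j} (∂f_j/∂x_i - ∂f_i/∂x_j) dx_i ∧ dx_j. Under the identification (dy ∧ dz, dz ∧ dx, dx ∧ dy) ↔ (e_x, e_y, e_z), the coefficients are exactly the components of curl F. Compute:
  ∂R/∂y - ∂Q/∂z = (2*z) - (-2) = 2*z + 2
  ∂P/∂z - ∂R/∂x = (x) - (-2*x) = 3*x
  ∂Q/∂x - ∂P/∂y = (0) - (0) = 0.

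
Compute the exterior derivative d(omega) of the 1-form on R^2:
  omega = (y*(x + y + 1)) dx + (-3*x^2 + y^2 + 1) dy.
d(omega) = (-7*x - 2*y - 1) dx ∧ dy

For a 1-form omega = sum_i f_i dx_i, the exterior derivative is
  d(omega) = sum_{i < j} (∂f_j/∂x_i - ∂f_i/∂x_j) dx_i ∧ dx_j.
  coefficient of dx ∧ dy: ∂f_2/∂x - ∂f_1/∂y = ∂(-3*x^2 + y^2 + 1)/∂x - ∂(y*(x + y + 1))/∂y = -7*x - 2*y - 1
Assembling: d(omega) = (-7*x - 2*y - 1) dx ∧ dy.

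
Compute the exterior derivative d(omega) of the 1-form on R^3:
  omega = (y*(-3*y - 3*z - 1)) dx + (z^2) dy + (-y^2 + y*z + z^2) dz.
d(omega) = (6*y + 3*z + 1) dx ∧ dy + (3*y) dx ∧ dz + (-2*y - z) dy ∧ dz

For a 1-form omega = sum_i f_i dx_i, the exterior derivative is
  d(omega) = sum_{i < j} (∂f_j/∂x_i - ∂f_i/∂x_j) dx_i ∧ dx_j.
  coefficient of dx ∧ dy: ∂f_2/∂x - ∂f_1/∂y = ∂(z^2)/∂x - ∂(y*(-3*y - 3*z - 1))/∂y = 6*y + 3*z + 1
  coefficient of dx ∧ dz: ∂f_3/∂x - ∂f_1/∂z = ∂(-y^2 + y*z + z^2)/∂x - ∂(y*(-3*y - 3*z - 1))/∂z = 3*y
  coefficient of dy ∧ dz: ∂f_3/∂y - ∂f_2/∂z = ∂(-y^2 + y*z + z^2)/∂y - ∂(z^2)/∂z = -2*y - z
Assembling: d(omega) = (6*y + 3*z + 1) dx ∧ dy + (3*y) dx ∧ dz + (-2*y - z) dy ∧ dz.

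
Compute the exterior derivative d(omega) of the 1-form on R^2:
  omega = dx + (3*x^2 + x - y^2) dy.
d(omega) = (6*x + 1) dx ∧ dy

For a 1-form omega = sum_i f_i dx_i, the exterior derivative is
  d(omega) = sum_{i < j} (∂f_j/∂x_i - ∂f_i/∂x_j) dx_i ∧ dx_j.
  coefficient of dx ∧ dy: ∂f_2/∂x - ∂f_1/∂y = ∂(3*x^2 + x - y^2)/∂x - ∂(1)/∂y = 6*x + 1
Assembling: d(omega) = (6*x + 1) dx ∧ dy.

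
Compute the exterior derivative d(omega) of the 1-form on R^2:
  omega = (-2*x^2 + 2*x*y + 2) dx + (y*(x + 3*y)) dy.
d(omega) = (-2*x + y) dx ∧ dy

For a 1-form omega = sum_i f_i dx_i, the exterior derivative is
  d(omega) = sum_{i < j} (∂f_j/∂x_i - ∂f_i/∂x_j) dx_i ∧ dx_j.
  coefficient of dx ∧ dy: ∂f_2/∂x - ∂f_1/∂y = ∂(y*(x + 3*y))/∂x - ∂(-2*x^2 + 2*x*y + 2)/∂y = -2*x + y
Assembling: d(omega) = (-2*x + y) dx ∧ dy.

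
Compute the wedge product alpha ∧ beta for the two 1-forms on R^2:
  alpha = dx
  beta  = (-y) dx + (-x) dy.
alpha ∧ beta = (-x) dx ∧ dy

Distribute the wedge, using dx_i ∧ dx_j = -dx_j ∧ dx_i and dx_i ∧ dx_i = 0. For each pair (i, j) with i < j, the coefficient of dx_i ∧ dx_j in alpha ∧ beta is (alpha_i * beta_j - alpha_j * beta_i). Collecting: alpha ∧ beta = (-x) dx ∧ dy.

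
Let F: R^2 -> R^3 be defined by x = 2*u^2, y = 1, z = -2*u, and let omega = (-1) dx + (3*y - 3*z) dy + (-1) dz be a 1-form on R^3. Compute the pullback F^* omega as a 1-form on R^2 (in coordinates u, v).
F^* omega = (2 - 4*u) du

Using F^*(f dg) = (f ∘ F) d(g ∘ F), substitute each coordinate x_i by F_i(u, v) in f_i, and replace dx_i by d F_i = (∂F_i/∂u) du + (∂F_i/∂v) dv.
  For the x component: f_1(F) = -1; d F_1 = (4*u) du + (0) dv
  For the y component: f_2(F) = 6*u + 3; d F_2 = (0) du + (0) dv
  For the z component: f_3(F) = -1; d F_3 = (-2) du + (0) dv
Combining and collecting du, dv coefficients:
  coeff of du: 2 - 4*u
  coeff of dv: 0
F^* omega = (2 - 4*u) du.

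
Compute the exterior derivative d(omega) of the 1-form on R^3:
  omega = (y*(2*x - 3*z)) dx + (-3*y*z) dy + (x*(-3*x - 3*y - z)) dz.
d(omega) = (-2*x + 3*z) dx ∧ dy + (-6*x - z) dx ∧ dz + (-3*x + 3*y) dy ∧ dz

For a 1-form omega = sum_i f_i dx_i, the exterior derivative is
  d(omega) = sum_{i < j} (∂f_j/∂x_i - ∂f_i/∂x_j) dx_i ∧ dx_j.
  coefficient of dx ∧ dy: ∂f_2/∂x - ∂f_1/∂y = ∂(-3*y*z)/∂x - ∂(y*(2*x - 3*z))/∂y = -2*x + 3*z
  coefficient of dx ∧ dz: ∂f_3/∂x - ∂f_1/∂z = ∂(x*(-3*x - 3*y - z))/∂x - ∂(y*(2*x - 3*z))/∂z = -6*x - z
  coefficient of dy ∧ dz: ∂f_3/∂y - ∂f_2/∂z = ∂(x*(-3*x - 3*y - z))/∂y - ∂(-3*y*z)/∂z = -3*x + 3*y
Assembling: d(omega) = (-2*x + 3*z) dx ∧ dy + (-6*x - z) dx ∧ dz + (-3*x + 3*y) dy ∧ dz.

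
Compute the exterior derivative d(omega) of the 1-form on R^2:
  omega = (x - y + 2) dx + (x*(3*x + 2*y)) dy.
d(omega) = (6*x + 2*y + 1) dx ∧ dy

For a 1-form omega = sum_i f_i dx_i, the exterior derivative is
  d(omega) = sum_{i < j} (∂f_j/∂x_i - ∂f_i/∂x_j) dx_i ∧ dx_j.
  coefficient of dx ∧ dy: ∂f_2/∂x - ∂f_1/∂y = ∂(x*(3*x + 2*y))/∂x - ∂(x - y + 2)/∂y = 6*x + 2*y + 1
Assembling: d(omega) = (6*x + 2*y + 1) dx ∧ dy.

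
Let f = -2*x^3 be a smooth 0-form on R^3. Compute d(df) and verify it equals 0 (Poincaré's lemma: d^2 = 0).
d(df) = 0

Step 1: df = sum_i (∂f/∂x_i) dx_i = (-6*x^2) dx + (0) dy + (0) dz.
Step 2: Apply d again. Using the 1-form formula, the coefficient of dx ∧ dy in d(df) is ∂^2 f/∂x ∂y - ∂^2 f/∂y ∂x = (0) - (0) = 0 (equality of mixed partials for smooth f).
Similarly for dx ∧ dz and dy ∧ dz — all coefficients vanish. So d(df) = 0.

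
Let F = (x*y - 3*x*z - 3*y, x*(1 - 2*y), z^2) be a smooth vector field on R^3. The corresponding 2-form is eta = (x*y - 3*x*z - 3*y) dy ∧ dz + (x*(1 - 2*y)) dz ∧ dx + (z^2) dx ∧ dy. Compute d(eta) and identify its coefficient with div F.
d(eta) = (-2*x + y - z) dx ∧ dy ∧ dz; div F = -2*x + y - z

For a 2-form in R^3 of the form above, applying d gives a 3-form with coefficient ∂P/∂x + ∂Q/∂y + ∂R/∂z:
  ∂P/∂x = y - 3*z
  ∂Q/∂y = -2*x
  ∂R/∂z = 2*z
Sum = -2*x + y - z, which is exactly div F.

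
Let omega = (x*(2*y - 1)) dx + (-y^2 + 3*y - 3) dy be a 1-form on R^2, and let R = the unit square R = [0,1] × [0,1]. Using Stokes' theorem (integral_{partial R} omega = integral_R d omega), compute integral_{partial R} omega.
integral_(partial R) omega = -1

Stokes: integral_partial_R omega = integral_R d omega with d omega = (∂Q/∂x - ∂P/∂y) dx ∧ dy.
  ∂Q/∂x = 0
  ∂P/∂y = 2*x
  integrand = ∂Q/∂x - ∂P/∂y = -2*x.
Integrating over R: integral_0^1 integral_0^1 (-2*x) dx dy = -1.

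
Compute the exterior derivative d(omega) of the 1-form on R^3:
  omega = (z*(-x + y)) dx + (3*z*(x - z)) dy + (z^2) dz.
d(omega) = (2*z) dx ∧ dy + (x - y) dx ∧ dz + (-3*x + 6*z) dy ∧ dz

For a 1-form omega = sum_i f_i dx_i, the exterior derivative is
  d(omega) = sum_{i < j} (∂f_j/∂x_i - ∂f_i/∂x_j) dx_i ∧ dx_j.
  coefficient of dx ∧ dy: ∂f_2/∂x - ∂f_1/∂y = ∂(3*z*(x - z))/∂x - ∂(z*(-x + y))/∂y = 2*z
  coefficient of dx ∧ dz: ∂f_3/∂x - ∂f_1/∂z = ∂(z^2)/∂x - ∂(z*(-x + y))/∂z = x - y
  coefficient of dy ∧ dz: ∂f_3/∂y - ∂f_2/∂z = ∂(z^2)/∂y - ∂(3*z*(x - z))/∂z = -3*x + 6*z
Assembling: d(omega) = (2*z) dx ∧ dy + (x - y) dx ∧ dz + (-3*x + 6*z) dy ∧ dz.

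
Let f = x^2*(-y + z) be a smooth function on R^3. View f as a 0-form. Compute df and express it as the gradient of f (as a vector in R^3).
df = (2*x*(-y + z)) dx + (-x^2) dy + (x^2) dz; grad f = (2*x*(-y + z), -x^2, x^2)

For a 0-form f, d f = (∂f/∂x) dx + (∂f/∂y) dy + (∂f/∂z) dz. The components of the vector representation are exactly the entries of grad f in Cartesian coordinates:
  ∂f/∂x = 2*x*(-y + z)
  ∂f/∂y = -x^2
  ∂f/∂z = x^2.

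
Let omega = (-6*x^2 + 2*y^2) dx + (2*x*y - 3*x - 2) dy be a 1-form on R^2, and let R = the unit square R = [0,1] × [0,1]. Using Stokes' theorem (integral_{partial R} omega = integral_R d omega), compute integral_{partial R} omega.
integral_(partial R) omega = -4

Stokes: integral_partial_R omega = integral_R d omega with d omega = (∂Q/∂x - ∂P/∂y) dx ∧ dy.
  ∂Q/∂x = 2*y - 3
  ∂P/∂y = 4*y
  integrand = ∂Q/∂x - ∂P/∂y = -2*y - 3.
Integrating over R: integral_0^1 integral_0^1 (-2*y - 3) dx dy = -4.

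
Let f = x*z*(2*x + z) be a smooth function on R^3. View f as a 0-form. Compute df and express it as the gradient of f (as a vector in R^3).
df = (z*(4*x + z)) dx + (0) dy + (2*x*(x + z)) dz; grad f = (z*(4*x + z), 0, 2*x*(x + z))

For a 0-form f, d f = (∂f/∂x) dx + (∂f/∂y) dy + (∂f/∂z) dz. The components of the vector representation are exactly the entries of grad f in Cartesian coordinates:
  ∂f/∂x = z*(4*x + z)
  ∂f/∂y = 0
  ∂f/∂z = 2*x*(x + z).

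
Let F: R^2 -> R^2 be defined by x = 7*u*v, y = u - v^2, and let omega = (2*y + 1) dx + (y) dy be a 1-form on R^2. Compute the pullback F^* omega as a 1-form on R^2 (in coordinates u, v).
F^* omega = (14*u*v + u - 14*v^3 - v^2 + 7*v) du + (14*u^2 - 14*u*v^2 - 2*u*v + 7*u + 2*v^3) dv

Using F^*(f dg) = (f ∘ F) d(g ∘ F), substitute each coordinate x_i by F_i(u, v) in f_i, and replace dx_i by d F_i = (∂F_i/∂u) du + (∂F_i/∂v) dv.
  For the x component: f_1(F) = 2*u - 2*v^2 + 1; d F_1 = (7*v) du + (7*u) dv
  For the y component: f_2(F) = u - v^2; d F_2 = (1) du + (-2*v) dv
Combining and collecting du, dv coefficients:
  coeff of du: 14*u*v + u - 14*v^3 - v^2 + 7*v
  coeff of dv: 14*u^2 - 14*u*v^2 - 2*u*v + 7*u + 2*v^3
F^* omega = (14*u*v + u - 14*v^3 - v^2 + 7*v) du + (14*u^2 - 14*u*v^2 - 2*u*v + 7*u + 2*v^3) dv.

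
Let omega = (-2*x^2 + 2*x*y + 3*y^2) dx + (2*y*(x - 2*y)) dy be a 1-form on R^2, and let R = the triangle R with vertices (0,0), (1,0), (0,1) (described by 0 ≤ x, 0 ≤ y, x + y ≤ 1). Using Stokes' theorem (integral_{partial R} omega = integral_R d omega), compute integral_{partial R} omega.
integral_(partial R) omega = -1

Stokes: integral_partial_R omega = integral_R d omega with d omega = (∂Q/∂x - ∂P/∂y) dx ∧ dy.
  ∂Q/∂x = 2*y
  ∂P/∂y = 2*x + 6*y
  integrand = ∂Q/∂x - ∂P/∂y = -2*x - 4*y.
Integrating over R: integral_0^1 integral_0^{1-x} (-2*x - 4*y) dy dx = -1.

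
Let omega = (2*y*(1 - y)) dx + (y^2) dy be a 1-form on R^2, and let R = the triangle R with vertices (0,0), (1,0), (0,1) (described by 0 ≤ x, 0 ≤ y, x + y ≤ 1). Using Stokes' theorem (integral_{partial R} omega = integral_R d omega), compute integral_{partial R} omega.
integral_(partial R) omega = -1/3

Stokes: integral_partial_R omega = integral_R d omega with d omega = (∂Q/∂x - ∂P/∂y) dx ∧ dy.
  ∂Q/∂x = 0
  ∂P/∂y = 2 - 4*y
  integrand = ∂Q/∂x - ∂P/∂y = 4*y - 2.
Integrating over R: integral_0^1 integral_0^{1-x} (4*y - 2) dy dx = -1/3.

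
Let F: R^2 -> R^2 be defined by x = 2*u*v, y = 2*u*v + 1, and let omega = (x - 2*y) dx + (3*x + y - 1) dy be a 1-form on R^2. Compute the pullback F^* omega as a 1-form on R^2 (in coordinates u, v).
F^* omega = (4*v*(3*u*v - 1)) du + (4*u*(3*u*v - 1)) dv

Using F^*(f dg) = (f ∘ F) d(g ∘ F), substitute each coordinate x_i by F_i(u, v) in f_i, and replace dx_i by d F_i = (∂F_i/∂u) du + (∂F_i/∂v) dv.
  For the x component: f_1(F) = -2*u*v - 2; d F_1 = (2*v) du + (2*u) dv
  For the y component: f_2(F) = 8*u*v; d F_2 = (2*v) du + (2*u) dv
Combining and collecting du, dv coefficients:
  coeff of du: 4*v*(3*u*v - 1)
  coeff of dv: 4*u*(3*u*v - 1)
F^* omega = (4*v*(3*u*v - 1)) du + (4*u*(3*u*v - 1)) dv.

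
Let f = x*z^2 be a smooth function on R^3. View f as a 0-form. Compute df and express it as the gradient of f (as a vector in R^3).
df = (z^2) dx + (0) dy + (2*x*z) dz; grad f = (z^2, 0, 2*x*z)

For a 0-form f, d f = (∂f/∂x) dx + (∂f/∂y) dy + (∂f/∂z) dz. The components of the vector representation are exactly the entries of grad f in Cartesian coordinates:
  ∂f/∂x = z^2
  ∂f/∂y = 0
  ∂f/∂z = 2*x*z.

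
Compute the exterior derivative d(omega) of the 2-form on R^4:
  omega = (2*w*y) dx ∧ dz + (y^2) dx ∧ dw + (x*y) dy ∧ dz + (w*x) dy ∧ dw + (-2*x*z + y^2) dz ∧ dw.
d(omega) = (-2*w + y) dx ∧ dy ∧ dz + (2*y - 2*z) dx ∧ dz ∧ dw + (w - 2*y) dx ∧ dy ∧ dw + (2*y) dy ∧ dz ∧ dw

For a 2-form omega = sum_{i<j} g_{ij} dx_i ∧ dx_j, the exterior derivative is
  d(omega) = sum_{i<j} d(g_{ij}) ∧ dx_i ∧ dx_j = sum_{i<j, k} (∂g_{ij}/∂x_k) dx_k ∧ dx_i ∧ dx_j.
Expand each term, using dx_k ∧ dx_i ∧ dx_j = sgn(permutation) dx_{(a)} ∧ dx_{(b)} ∧ dx_{(c)} with (a < b < c) sorted:
  d(2*w*y) includes (∂/∂y)(2*w*y) dy = (2*w) dy, which multiplied by dx ∧ dz gives (-2*w) dx ∧ dy ∧ dz
  d(2*w*y) includes (∂/∂w)(2*w*y) dw = (2*y) dw, which multiplied by dx ∧ dz gives (2*y) dx ∧ dz ∧ dw
  d(y^2) includes (∂/∂y)(y^2) dy = (2*y) dy, which multiplied by dx ∧ dw gives (-2*y) dx ∧ dy ∧ dw
  d(x*y) includes (∂/∂x)(x*y) dx = (y) dx, which multiplied by dy ∧ dz gives (y) dx ∧ dy ∧ dz
  d(w*x) includes (∂/∂x)(w*x) dx = (w) dx, which multiplied by dy ∧ dw gives (w) dx ∧ dy ∧ dw
  d(-2*x*z + y^2) includes (∂/∂x)(-2*x*z + y^2) dx = (-2*z) dx, which multiplied by dz ∧ dw gives (-2*z) dx ∧ dz ∧ dw
  d(-2*x*z + y^2) includes (∂/∂y)(-2*x*z + y^2) dy = (2*y) dy, which multiplied by dz ∧ dw gives (2*y) dy ∧ dz ∧ dw
Collecting like 3-forms: d(omega) = (-2*w + y) dx ∧ dy ∧ dz + (2*y - 2*z) dx ∧ dz ∧ dw + (w - 2*y) dx ∧ dy ∧ dw + (2*y) dy ∧ dz ∧ dw.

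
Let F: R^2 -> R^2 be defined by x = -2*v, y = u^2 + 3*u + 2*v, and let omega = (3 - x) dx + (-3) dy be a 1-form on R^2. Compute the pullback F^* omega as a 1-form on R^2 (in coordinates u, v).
F^* omega = (-6*u - 9) du + (-4*v - 12) dv

Using F^*(f dg) = (f ∘ F) d(g ∘ F), substitute each coordinate x_i by F_i(u, v) in f_i, and replace dx_i by d F_i = (∂F_i/∂u) du + (∂F_i/∂v) dv.
  For the x component: f_1(F) = 2*v + 3; d F_1 = (0) du + (-2) dv
  For the y component: f_2(F) = -3; d F_2 = (2*u + 3) du + (2) dv
Combining and collecting du, dv coefficients:
  coeff of du: -6*u - 9
  coeff of dv: -4*v - 12
F^* omega = (-6*u - 9) du + (-4*v - 12) dv.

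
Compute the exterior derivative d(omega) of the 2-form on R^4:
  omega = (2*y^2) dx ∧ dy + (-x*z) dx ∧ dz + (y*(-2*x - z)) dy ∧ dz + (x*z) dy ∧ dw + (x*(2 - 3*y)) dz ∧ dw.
d(omega) = (-2*y) dx ∧ dy ∧ dz + (z) dx ∧ dy ∧ dw + (-4*x) dy ∧ dz ∧ dw + (2 - 3*y) dx ∧ dz ∧ dw

For a 2-form omega = sum_{i<j} g_{ij} dx_i ∧ dx_j, the exterior derivative is
  d(omega) = sum_{i<j} d(g_{ij}) ∧ dx_i ∧ dx_j = sum_{i<j, k} (∂g_{ij}/∂x_k) dx_k ∧ dx_i ∧ dx_j.
Expand each term, using dx_k ∧ dx_i ∧ dx_j = sgn(permutation) dx_{(a)} ∧ dx_{(b)} ∧ dx_{(c)} with (a < b < c) sorted:
  d(y*(-2*x - z)) includes (∂/∂x)(y*(-2*x - z)) dx = (-2*y) dx, which multiplied by dy ∧ dz gives (-2*y) dx ∧ dy ∧ dz
  d(x*z) includes (∂/∂x)(x*z) dx = (z) dx, which multiplied by dy ∧ dw gives (z) dx ∧ dy ∧ dw
  d(x*z) includes (∂/∂z)(x*z) dz = (x) dz, which multiplied by dy ∧ dw gives (-x) dy ∧ dz ∧ dw
  d(x*(2 - 3*y)) includes (∂/∂x)(x*(2 - 3*y)) dx = (2 - 3*y) dx, which multiplied by dz ∧ dw gives (2 - 3*y) dx ∧ dz ∧ dw
  d(x*(2 - 3*y)) includes (∂/∂y)(x*(2 - 3*y)) dy = (-3*x) dy, which multiplied by dz ∧ dw gives (-3*x) dy ∧ dz ∧ dw
Collecting like 3-forms: d(omega) = (-2*y) dx ∧ dy ∧ dz + (z) dx ∧ dy ∧ dw + (-4*x) dy ∧ dz ∧ dw + (2 - 3*y) dx ∧ dz ∧ dw.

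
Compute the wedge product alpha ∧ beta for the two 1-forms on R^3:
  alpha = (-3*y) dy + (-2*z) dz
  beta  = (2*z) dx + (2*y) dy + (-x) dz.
alpha ∧ beta = (6*y*z) dx ∧ dy + (y*(3*x + 4*z)) dy ∧ dz + (4*z^2) dx ∧ dz

Distribute the wedge, using dx_i ∧ dx_j = -dx_j ∧ dx_i and dx_i ∧ dx_i = 0. For each pair (i, j) with i < j, the coefficient of dx_i ∧ dx_j in alpha ∧ beta is (alpha_i * beta_j - alpha_j * beta_i). Collecting: alpha ∧ beta = (6*y*z) dx ∧ dy + (y*(3*x + 4*z)) dy ∧ dz + (4*z^2) dx ∧ dz.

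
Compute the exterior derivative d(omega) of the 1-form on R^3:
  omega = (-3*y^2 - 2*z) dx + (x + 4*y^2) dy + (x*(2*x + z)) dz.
d(omega) = (6*y + 1) dx ∧ dy + (4*x + z + 2) dx ∧ dz

For a 1-form omega = sum_i f_i dx_i, the exterior derivative is
  d(omega) = sum_{i < j} (∂f_j/∂x_i - ∂f_i/∂x_j) dx_i ∧ dx_j.
  coefficient of dx ∧ dy: ∂f_2/∂x - ∂f_1/∂y = ∂(x + 4*y^2)/∂x - ∂(-3*y^2 - 2*z)/∂y = 6*y + 1
  coefficient of dx ∧ dz: ∂f_3/∂x - ∂f_1/∂z = ∂(x*(2*x + z))/∂x - ∂(-3*y^2 - 2*z)/∂z = 4*x + z + 2
Assembling: d(omega) = (6*y + 1) dx ∧ dy + (4*x + z + 2) dx ∧ dz.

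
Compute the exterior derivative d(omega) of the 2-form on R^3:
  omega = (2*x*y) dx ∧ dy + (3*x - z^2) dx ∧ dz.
d(omega) = 0

For a 2-form omega = sum_{i<j} g_{ij} dx_i ∧ dx_j, the exterior derivative is
  d(omega) = sum_{i<j} d(g_{ij}) ∧ dx_i ∧ dx_j = sum_{i<j, k} (∂g_{ij}/∂x_k) dx_k ∧ dx_i ∧ dx_j.
Expand each term, using dx_k ∧ dx_i ∧ dx_j = sgn(permutation) dx_{(a)} ∧ dx_{(b)} ∧ dx_{(c)} with (a < b < c) sorted:

Collecting like 3-forms: d(omega) = 0.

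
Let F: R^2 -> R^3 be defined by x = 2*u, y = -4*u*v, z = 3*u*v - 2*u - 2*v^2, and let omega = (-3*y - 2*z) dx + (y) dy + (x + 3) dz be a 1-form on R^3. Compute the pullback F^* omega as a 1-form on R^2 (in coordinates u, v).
F^* omega = (16*u*v^2 + 18*u*v + 4*u + 8*v^2 + 9*v - 6) du + (16*u^2*v + 6*u^2 - 8*u*v + 9*u - 12*v) dv

Using F^*(f dg) = (f ∘ F) d(g ∘ F), substitute each coordinate x_i by F_i(u, v) in f_i, and replace dx_i by d F_i = (∂F_i/∂u) du + (∂F_i/∂v) dv.
  For the x component: f_1(F) = 6*u*v + 4*u + 4*v^2; d F_1 = (2) du + (0) dv
  For the y component: f_2(F) = -4*u*v; d F_2 = (-4*v) du + (-4*u) dv
  For the z component: f_3(F) = 2*u + 3; d F_3 = (3*v - 2) du + (3*u - 4*v) dv
Combining and collecting du, dv coefficients:
  coeff of du: 16*u*v^2 + 18*u*v + 4*u + 8*v^2 + 9*v - 6
  coeff of dv: 16*u^2*v + 6*u^2 - 8*u*v + 9*u - 12*v
F^* omega = (16*u*v^2 + 18*u*v + 4*u + 8*v^2 + 9*v - 6) du + (16*u^2*v + 6*u^2 - 8*u*v + 9*u - 12*v) dv.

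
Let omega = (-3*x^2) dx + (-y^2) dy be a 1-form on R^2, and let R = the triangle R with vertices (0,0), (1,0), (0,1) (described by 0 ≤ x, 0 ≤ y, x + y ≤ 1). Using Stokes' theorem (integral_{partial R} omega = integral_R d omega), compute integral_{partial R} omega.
integral_(partial R) omega = 0

Stokes: integral_partial_R omega = integral_R d omega with d omega = (∂Q/∂x - ∂P/∂y) dx ∧ dy.
  ∂Q/∂x = 0
  ∂P/∂y = 0
  integrand = ∂Q/∂x - ∂P/∂y = 0.
Integrating over R: integral_0^1 integral_0^{1-x} (0) dy dx = 0.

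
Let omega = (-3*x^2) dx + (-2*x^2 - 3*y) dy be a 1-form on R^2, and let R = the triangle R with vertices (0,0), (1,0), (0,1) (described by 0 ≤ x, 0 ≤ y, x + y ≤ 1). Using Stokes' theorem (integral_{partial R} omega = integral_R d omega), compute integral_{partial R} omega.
integral_(partial R) omega = -2/3

Stokes: integral_partial_R omega = integral_R d omega with d omega = (∂Q/∂x - ∂P/∂y) dx ∧ dy.
  ∂Q/∂x = -4*x
  ∂P/∂y = 0
  integrand = ∂Q/∂x - ∂P/∂y = -4*x.
Integrating over R: integral_0^1 integral_0^{1-x} (-4*x) dy dx = -2/3.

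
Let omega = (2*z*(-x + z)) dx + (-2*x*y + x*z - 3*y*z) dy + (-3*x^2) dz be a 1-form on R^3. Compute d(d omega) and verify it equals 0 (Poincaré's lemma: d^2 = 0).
d(d omega) = 0

Step 1: d omega = sum_{i<j} (∂f_j/∂x_i - ∂f_i/∂x_j) dx_i ∧ dx_j:
  coeff of dx ∧ dy: -2*y + z
  coeff of dx ∧ dz: -4*x - 4*z
  coeff of dy ∧ dz: -x + 3*y
Step 2: Apply d again to each 2-form coefficient. The only possible 3-form in R^3 is dx ∧ dy ∧ dz, with coefficient
  ∂(coeff of dy∧dz)/∂x - ∂(coeff of dx∧dz)/∂y + ∂(coeff of dx∧dy)/∂z
  = ∂/∂x (-x + 3*y) - ∂/∂y (-4*x - 4*z) + ∂/∂z (-2*y + z).
Each of these terms simplifies to sums of mixed partials that cancel in pairs. The result is 0 (by equality of mixed partials for smooth functions — Schwarz / Clairaut).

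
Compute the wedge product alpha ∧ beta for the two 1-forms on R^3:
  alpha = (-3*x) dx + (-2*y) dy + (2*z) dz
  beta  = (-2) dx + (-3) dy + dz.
alpha ∧ beta = (9*x - 4*y) dx ∧ dy + (-3*x + 4*z) dx ∧ dz + (-2*y + 6*z) dy ∧ dz

Distribute the wedge, using dx_i ∧ dx_j = -dx_j ∧ dx_i and dx_i ∧ dx_i = 0. For each pair (i, j) with i < j, the coefficient of dx_i ∧ dx_j in alpha ∧ beta is (alpha_i * beta_j - alpha_j * beta_i). Collecting: alpha ∧ beta = (9*x - 4*y) dx ∧ dy + (-3*x + 4*z) dx ∧ dz + (-2*y + 6*z) dy ∧ dz.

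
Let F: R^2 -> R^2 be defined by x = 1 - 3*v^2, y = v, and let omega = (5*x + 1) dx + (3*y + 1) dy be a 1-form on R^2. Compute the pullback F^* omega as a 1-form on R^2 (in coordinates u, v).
F^* omega = (90*v^3 - 33*v + 1) dv

Using F^*(f dg) = (f ∘ F) d(g ∘ F), substitute each coordinate x_i by F_i(u, v) in f_i, and replace dx_i by d F_i = (∂F_i/∂u) du + (∂F_i/∂v) dv.
  For the x component: f_1(F) = 6 - 15*v^2; d F_1 = (0) du + (-6*v) dv
  For the y component: f_2(F) = 3*v + 1; d F_2 = (0) du + (1) dv
Combining and collecting du, dv coefficients:
  coeff of du: 0
  coeff of dv: 90*v^3 - 33*v + 1
F^* omega = (90*v^3 - 33*v + 1) dv.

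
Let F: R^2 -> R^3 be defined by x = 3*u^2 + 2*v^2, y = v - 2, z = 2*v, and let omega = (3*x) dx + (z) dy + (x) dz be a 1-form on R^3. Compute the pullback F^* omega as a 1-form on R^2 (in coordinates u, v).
F^* omega = (54*u^3 + 36*u*v^2) du + (36*u^2*v + 6*u^2 + 24*v^3 + 4*v^2 + 2*v) dv

Using F^*(f dg) = (f ∘ F) d(g ∘ F), substitute each coordinate x_i by F_i(u, v) in f_i, and replace dx_i by d F_i = (∂F_i/∂u) du + (∂F_i/∂v) dv.
  For the x component: f_1(F) = 9*u^2 + 6*v^2; d F_1 = (6*u) du + (4*v) dv
  For the y component: f_2(F) = 2*v; d F_2 = (0) du + (1) dv
  For the z component: f_3(F) = 3*u^2 + 2*v^2; d F_3 = (0) du + (2) dv
Combining and collecting du, dv coefficients:
  coeff of du: 54*u^3 + 36*u*v^2
  coeff of dv: 36*u^2*v + 6*u^2 + 24*v^3 + 4*v^2 + 2*v
F^* omega = (54*u^3 + 36*u*v^2) du + (36*u^2*v + 6*u^2 + 24*v^3 + 4*v^2 + 2*v) dv.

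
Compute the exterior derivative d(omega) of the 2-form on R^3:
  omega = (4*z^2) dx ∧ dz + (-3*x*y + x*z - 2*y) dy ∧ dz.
d(omega) = (-3*y + z) dx ∧ dy ∧ dz

For a 2-form omega = sum_{i<j} g_{ij} dx_i ∧ dx_j, the exterior derivative is
  d(omega) = sum_{i<j} d(g_{ij}) ∧ dx_i ∧ dx_j = sum_{i<j, k} (∂g_{ij}/∂x_k) dx_k ∧ dx_i ∧ dx_j.
Expand each term, using dx_k ∧ dx_i ∧ dx_j = sgn(permutation) dx_{(a)} ∧ dx_{(b)} ∧ dx_{(c)} with (a < b < c) sorted:
  d(-3*x*y + x*z - 2*y) includes (∂/∂x)(-3*x*y + x*z - 2*y) dx = (-3*y + z) dx, which multiplied by dy ∧ dz gives (-3*y + z) dx ∧ dy ∧ dz
Collecting like 3-forms: d(omega) = (-3*y + z) dx ∧ dy ∧ dz.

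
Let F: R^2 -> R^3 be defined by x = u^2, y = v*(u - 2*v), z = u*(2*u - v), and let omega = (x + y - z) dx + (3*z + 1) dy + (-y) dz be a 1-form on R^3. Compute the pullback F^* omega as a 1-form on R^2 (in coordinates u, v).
F^* omega = (-2*u^3 + 6*u^2*v + 2*u*v^2 - 2*v^3 + v) du + (6*u^3 - 26*u^2*v + 10*u*v^2 + u - 4*v) dv

Using F^*(f dg) = (f ∘ F) d(g ∘ F), substitute each coordinate x_i by F_i(u, v) in f_i, and replace dx_i by d F_i = (∂F_i/∂u) du + (∂F_i/∂v) dv.
  For the x component: f_1(F) = -u^2 + 2*u*v - 2*v^2; d F_1 = (2*u) du + (0) dv
  For the y component: f_2(F) = 6*u^2 - 3*u*v + 1; d F_2 = (v) du + (u - 4*v) dv
  For the z component: f_3(F) = v*(-u + 2*v); d F_3 = (4*u - v) du + (-u) dv
Combining and collecting du, dv coefficients:
  coeff of du: -2*u^3 + 6*u^2*v + 2*u*v^2 - 2*v^3 + v
  coeff of dv: 6*u^3 - 26*u^2*v + 10*u*v^2 + u - 4*v
F^* omega = (-2*u^3 + 6*u^2*v + 2*u*v^2 - 2*v^3 + v) du + (6*u^3 - 26*u^2*v + 10*u*v^2 + u - 4*v) dv.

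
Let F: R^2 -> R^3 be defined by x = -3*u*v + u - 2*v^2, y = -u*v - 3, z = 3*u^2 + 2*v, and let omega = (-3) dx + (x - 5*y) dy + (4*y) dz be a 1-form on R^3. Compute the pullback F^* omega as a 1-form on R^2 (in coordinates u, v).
F^* omega = (-24*u^2*v - 2*u*v^2 - u*v - 72*u + 2*v^3 - 6*v - 3) du + (-2*u^2*v - u^2 + 2*u*v^2 - 8*u*v - 6*u + 12*v - 24) dv

Using F^*(f dg) = (f ∘ F) d(g ∘ F), substitute each coordinate x_i by F_i(u, v) in f_i, and replace dx_i by d F_i = (∂F_i/∂u) du + (∂F_i/∂v) dv.
  For the x component: f_1(F) = -3; d F_1 = (1 - 3*v) du + (-3*u - 4*v) dv
  For the y component: f_2(F) = 2*u*v + u - 2*v^2 + 15; d F_2 = (-v) du + (-u) dv
  For the z component: f_3(F) = -4*u*v - 12; d F_3 = (6*u) du + (2) dv
Combining and collecting du, dv coefficients:
  coeff of du: -24*u^2*v - 2*u*v^2 - u*v - 72*u + 2*v^3 - 6*v - 3
  coeff of dv: -2*u^2*v - u^2 + 2*u*v^2 - 8*u*v - 6*u + 12*v - 24
F^* omega = (-24*u^2*v - 2*u*v^2 - u*v - 72*u + 2*v^3 - 6*v - 3) du + (-2*u^2*v - u^2 + 2*u*v^2 - 8*u*v - 6*u + 12*v - 24) dv.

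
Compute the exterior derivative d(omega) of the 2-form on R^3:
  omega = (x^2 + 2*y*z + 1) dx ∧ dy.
d(omega) = (2*y) dx ∧ dy ∧ dz

For a 2-form omega = sum_{i<j} g_{ij} dx_i ∧ dx_j, the exterior derivative is
  d(omega) = sum_{i<j} d(g_{ij}) ∧ dx_i ∧ dx_j = sum_{i<j, k} (∂g_{ij}/∂x_k) dx_k ∧ dx_i ∧ dx_j.
Expand each term, using dx_k ∧ dx_i ∧ dx_j = sgn(permutation) dx_{(a)} ∧ dx_{(b)} ∧ dx_{(c)} with (a < b < c) sorted:
  d(x^2 + 2*y*z + 1) includes (∂/∂z)(x^2 + 2*y*z + 1) dz = (2*y) dz, which multiplied by dx ∧ dy gives (2*y) dx ∧ dy ∧ dz
Collecting like 3-forms: d(omega) = (2*y) dx ∧ dy ∧ dz.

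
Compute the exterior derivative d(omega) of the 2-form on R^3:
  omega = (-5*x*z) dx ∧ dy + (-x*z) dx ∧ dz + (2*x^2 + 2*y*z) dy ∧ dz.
d(omega) = (-x) dx ∧ dy ∧ dz

For a 2-form omega = sum_{i<j} g_{ij} dx_i ∧ dx_j, the exterior derivative is
  d(omega) = sum_{i<j} d(g_{ij}) ∧ dx_i ∧ dx_j = sum_{i<j, k} (∂g_{ij}/∂x_k) dx_k ∧ dx_i ∧ dx_j.
Expand each term, using dx_k ∧ dx_i ∧ dx_j = sgn(permutation) dx_{(a)} ∧ dx_{(b)} ∧ dx_{(c)} with (a < b < c) sorted:
  d(-5*x*z) includes (∂/∂z)(-5*x*z) dz = (-5*x) dz, which multiplied by dx ∧ dy gives (-5*x) dx ∧ dy ∧ dz
  d(2*x^2 + 2*y*z) includes (∂/∂x)(2*x^2 + 2*y*z) dx = (4*x) dx, which multiplied by dy ∧ dz gives (4*x) dx ∧ dy ∧ dz
Collecting like 3-forms: d(omega) = (-x) dx ∧ dy ∧ dz.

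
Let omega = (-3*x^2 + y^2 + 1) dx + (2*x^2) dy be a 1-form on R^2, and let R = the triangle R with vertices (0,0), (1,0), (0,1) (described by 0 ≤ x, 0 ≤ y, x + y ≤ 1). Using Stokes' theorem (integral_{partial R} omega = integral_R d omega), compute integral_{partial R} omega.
integral_(partial R) omega = 1/3

Stokes: integral_partial_R omega = integral_R d omega with d omega = (∂Q/∂x - ∂P/∂y) dx ∧ dy.
  ∂Q/∂x = 4*x
  ∂P/∂y = 2*y
  integrand = ∂Q/∂x - ∂P/∂y = 4*x - 2*y.
Integrating over R: integral_0^1 integral_0^{1-x} (4*x - 2*y) dy dx = 1/3.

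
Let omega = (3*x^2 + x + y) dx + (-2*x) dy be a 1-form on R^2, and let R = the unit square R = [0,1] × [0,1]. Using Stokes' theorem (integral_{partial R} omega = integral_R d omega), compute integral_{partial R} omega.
integral_(partial R) omega = -3

Stokes: integral_partial_R omega = integral_R d omega with d omega = (∂Q/∂x - ∂P/∂y) dx ∧ dy.
  ∂Q/∂x = -2
  ∂P/∂y = 1
  integrand = ∂Q/∂x - ∂P/∂y = -3.
Integrating over R: integral_0^1 integral_0^1 (-3) dx dy = -3.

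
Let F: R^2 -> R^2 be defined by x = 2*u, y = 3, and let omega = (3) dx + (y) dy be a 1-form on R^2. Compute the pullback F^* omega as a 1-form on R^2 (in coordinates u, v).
F^* omega = (6) du

Using F^*(f dg) = (f ∘ F) d(g ∘ F), substitute each coordinate x_i by F_i(u, v) in f_i, and replace dx_i by d F_i = (∂F_i/∂u) du + (∂F_i/∂v) dv.
  For the x component: f_1(F) = 3; d F_1 = (2) du + (0) dv
  For the y component: f_2(F) = 3; d F_2 = (0) du + (0) dv
Combining and collecting du, dv coefficients:
  coeff of du: 6
  coeff of dv: 0
F^* omega = (6) du.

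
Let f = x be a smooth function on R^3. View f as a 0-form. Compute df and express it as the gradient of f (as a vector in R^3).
df = (1) dx + (0) dy + (0) dz; grad f = (1, 0, 0)

For a 0-form f, d f = (∂f/∂x) dx + (∂f/∂y) dy + (∂f/∂z) dz. The components of the vector representation are exactly the entries of grad f in Cartesian coordinates:
  ∂f/∂x = 1
  ∂f/∂y = 0
  ∂f/∂z = 0.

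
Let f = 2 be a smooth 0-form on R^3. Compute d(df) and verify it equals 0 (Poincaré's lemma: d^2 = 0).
d(df) = 0

Step 1: df = sum_i (∂f/∂x_i) dx_i = (0) dx + (0) dy + (0) dz.
Step 2: Apply d again. Using the 1-form formula, the coefficient of dx ∧ dy in d(df) is ∂^2 f/∂x ∂y - ∂^2 f/∂y ∂x = (0) - (0) = 0 (equality of mixed partials for smooth f).
Similarly for dx ∧ dz and dy ∧ dz — all coefficients vanish. So d(df) = 0.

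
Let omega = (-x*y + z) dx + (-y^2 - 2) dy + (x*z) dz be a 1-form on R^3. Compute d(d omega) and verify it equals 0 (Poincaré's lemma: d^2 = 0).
d(d omega) = 0

Step 1: d omega = sum_{i<j} (∂f_j/∂x_i - ∂f_i/∂x_j) dx_i ∧ dx_j:
  coeff of dx ∧ dy: x
  coeff of dx ∧ dz: z - 1
  coeff of dy ∧ dz: 0
Step 2: Apply d again to each 2-form coefficient. The only possible 3-form in R^3 is dx ∧ dy ∧ dz, with coefficient
  ∂(coeff of dy∧dz)/∂x - ∂(coeff of dx∧dz)/∂y + ∂(coeff of dx∧dy)/∂z
  = ∂/∂x (0) - ∂/∂y (z - 1) + ∂/∂z (x).
Each of these terms simplifies to sums of mixed partials that cancel in pairs. The result is 0 (by equality of mixed partials for smooth functions — Schwarz / Clairaut).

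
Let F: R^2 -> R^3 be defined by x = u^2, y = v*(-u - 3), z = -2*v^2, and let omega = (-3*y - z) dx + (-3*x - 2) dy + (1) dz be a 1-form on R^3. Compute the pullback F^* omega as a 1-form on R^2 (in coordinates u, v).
F^* omega = (v*(9*u^2 + 4*u*v + 18*u + 2)) du + (3*u^3 + 9*u^2 + 2*u - 4*v + 6) dv

Using F^*(f dg) = (f ∘ F) d(g ∘ F), substitute each coordinate x_i by F_i(u, v) in f_i, and replace dx_i by d F_i = (∂F_i/∂u) du + (∂F_i/∂v) dv.
  For the x component: f_1(F) = v*(3*u + 2*v + 9); d F_1 = (2*u) du + (0) dv
  For the y component: f_2(F) = -3*u^2 - 2; d F_2 = (-v) du + (-u - 3) dv
  For the z component: f_3(F) = 1; d F_3 = (0) du + (-4*v) dv
Combining and collecting du, dv coefficients:
  coeff of du: v*(9*u^2 + 4*u*v + 18*u + 2)
  coeff of dv: 3*u^3 + 9*u^2 + 2*u - 4*v + 6
F^* omega = (v*(9*u^2 + 4*u*v + 18*u + 2)) du + (3*u^3 + 9*u^2 + 2*u - 4*v + 6) dv.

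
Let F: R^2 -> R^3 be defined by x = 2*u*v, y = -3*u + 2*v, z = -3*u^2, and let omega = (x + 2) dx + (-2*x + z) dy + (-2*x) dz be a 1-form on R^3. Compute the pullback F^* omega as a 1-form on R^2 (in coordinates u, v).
F^* omega = (24*u^2*v + 9*u^2 + 4*u*v^2 + 12*u*v + 4*v) du + (2*u*(2*u*v - 3*u - 4*v + 2)) dv

Using F^*(f dg) = (f ∘ F) d(g ∘ F), substitute each coordinate x_i by F_i(u, v) in f_i, and replace dx_i by d F_i = (∂F_i/∂u) du + (∂F_i/∂v) dv.
  For the x component: f_1(F) = 2*u*v + 2; d F_1 = (2*v) du + (2*u) dv
  For the y component: f_2(F) = u*(-3*u - 4*v); d F_2 = (-3) du + (2) dv
  For the z component: f_3(F) = -4*u*v; d F_3 = (-6*u) du + (0) dv
Combining and collecting du, dv coefficients:
  coeff of du: 24*u^2*v + 9*u^2 + 4*u*v^2 + 12*u*v + 4*v
  coeff of dv: 2*u*(2*u*v - 3*u - 4*v + 2)
F^* omega = (24*u^2*v + 9*u^2 + 4*u*v^2 + 12*u*v + 4*v) du + (2*u*(2*u*v - 3*u - 4*v + 2)) dv.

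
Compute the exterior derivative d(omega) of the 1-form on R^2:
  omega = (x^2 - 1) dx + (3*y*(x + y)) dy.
d(omega) = (3*y) dx ∧ dy

For a 1-form omega = sum_i f_i dx_i, the exterior derivative is
  d(omega) = sum_{i < j} (∂f_j/∂x_i - ∂f_i/∂x_j) dx_i ∧ dx_j.
  coefficient of dx ∧ dy: ∂f_2/∂x - ∂f_1/∂y = ∂(3*y*(x + y))/∂x - ∂(x^2 - 1)/∂y = 3*y
Assembling: d(omega) = (3*y) dx ∧ dy.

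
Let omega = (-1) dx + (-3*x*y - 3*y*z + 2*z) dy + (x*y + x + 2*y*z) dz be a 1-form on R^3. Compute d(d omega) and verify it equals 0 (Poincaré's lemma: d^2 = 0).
d(d omega) = 0

Step 1: d omega = sum_{i<j} (∂f_j/∂x_i - ∂f_i/∂x_j) dx_i ∧ dx_j:
  coeff of dx ∧ dy: -3*y
  coeff of dx ∧ dz: y + 1
  coeff of dy ∧ dz: x + 3*y + 2*z - 2
Step 2: Apply d again to each 2-form coefficient. The only possible 3-form in R^3 is dx ∧ dy ∧ dz, with coefficient
  ∂(coeff of dy∧dz)/∂x - ∂(coeff of dx∧dz)/∂y + ∂(coeff of dx∧dy)/∂z
  = ∂/∂x (x + 3*y + 2*z - 2) - ∂/∂y (y + 1) + ∂/∂z (-3*y).
Each of these terms simplifies to sums of mixed partials that cancel in pairs. The result is 0 (by equality of mixed partials for smooth functions — Schwarz / Clairaut).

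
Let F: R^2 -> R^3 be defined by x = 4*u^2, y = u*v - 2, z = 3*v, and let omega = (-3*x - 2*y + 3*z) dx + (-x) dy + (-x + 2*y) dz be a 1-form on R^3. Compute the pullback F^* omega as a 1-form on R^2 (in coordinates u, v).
F^* omega = (4*u*(-24*u^2 - 5*u*v + 18*v + 8)) du + (-4*u^3 - 12*u^2 + 6*u*v - 12) dv

Using F^*(f dg) = (f ∘ F) d(g ∘ F), substitute each coordinate x_i by F_i(u, v) in f_i, and replace dx_i by d F_i = (∂F_i/∂u) du + (∂F_i/∂v) dv.
  For the x component: f_1(F) = -12*u^2 - 2*u*v + 9*v + 4; d F_1 = (8*u) du + (0) dv
  For the y component: f_2(F) = -4*u^2; d F_2 = (v) du + (u) dv
  For the z component: f_3(F) = -4*u^2 + 2*u*v - 4; d F_3 = (0) du + (3) dv
Combining and collecting du, dv coefficients:
  coeff of du: 4*u*(-24*u^2 - 5*u*v + 18*v + 8)
  coeff of dv: -4*u^3 - 12*u^2 + 6*u*v - 12
F^* omega = (4*u*(-24*u^2 - 5*u*v + 18*v + 8)) du + (-4*u^3 - 12*u^2 + 6*u*v - 12) dv.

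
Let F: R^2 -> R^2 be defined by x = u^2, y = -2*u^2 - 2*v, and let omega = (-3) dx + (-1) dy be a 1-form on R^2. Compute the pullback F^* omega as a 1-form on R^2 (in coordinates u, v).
F^* omega = (-2*u) du + (2) dv

Using F^*(f dg) = (f ∘ F) d(g ∘ F), substitute each coordinate x_i by F_i(u, v) in f_i, and replace dx_i by d F_i = (∂F_i/∂u) du + (∂F_i/∂v) dv.
  For the x component: f_1(F) = -3; d F_1 = (2*u) du + (0) dv
  For the y component: f_2(F) = -1; d F_2 = (-4*u) du + (-2) dv
Combining and collecting du, dv coefficients:
  coeff of du: -2*u
  coeff of dv: 2
F^* omega = (-2*u) du + (2) dv.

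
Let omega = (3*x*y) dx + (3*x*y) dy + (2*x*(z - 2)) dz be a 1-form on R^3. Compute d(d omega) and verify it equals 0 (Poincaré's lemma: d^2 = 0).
d(d omega) = 0

Step 1: d omega = sum_{i<j} (∂f_j/∂x_i - ∂f_i/∂x_j) dx_i ∧ dx_j:
  coeff of dx ∧ dy: -3*x + 3*y
  coeff of dx ∧ dz: 2*z - 4
  coeff of dy ∧ dz: 0
Step 2: Apply d again to each 2-form coefficient. The only possible 3-form in R^3 is dx ∧ dy ∧ dz, with coefficient
  ∂(coeff of dy∧dz)/∂x - ∂(coeff of dx∧dz)/∂y + ∂(coeff of dx∧dy)/∂z
  = ∂/∂x (0) - ∂/∂y (2*z - 4) + ∂/∂z (-3*x + 3*y).
Each of these terms simplifies to sums of mixed partials that cancel in pairs. The result is 0 (by equality of mixed partials for smooth functions — Schwarz / Clairaut).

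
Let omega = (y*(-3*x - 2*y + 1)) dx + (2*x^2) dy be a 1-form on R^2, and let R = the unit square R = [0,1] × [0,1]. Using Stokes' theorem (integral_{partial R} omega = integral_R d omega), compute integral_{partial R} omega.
integral_(partial R) omega = 9/2

Stokes: integral_partial_R omega = integral_R d omega with d omega = (∂Q/∂x - ∂P/∂y) dx ∧ dy.
  ∂Q/∂x = 4*x
  ∂P/∂y = -3*x - 4*y + 1
  integrand = ∂Q/∂x - ∂P/∂y = 7*x + 4*y - 1.
Integrating over R: integral_0^1 integral_0^1 (7*x + 4*y - 1) dx dy = 9/2.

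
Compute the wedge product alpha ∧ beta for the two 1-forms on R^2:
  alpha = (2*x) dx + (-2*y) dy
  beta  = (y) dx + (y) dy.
alpha ∧ beta = (2*y*(x + y)) dx ∧ dy

Distribute the wedge, using dx_i ∧ dx_j = -dx_j ∧ dx_i and dx_i ∧ dx_i = 0. For each pair (i, j) with i < j, the coefficient of dx_i ∧ dx_j in alpha ∧ beta is (alpha_i * beta_j - alpha_j * beta_i). Collecting: alpha ∧ beta = (2*y*(x + y)) dx ∧ dy.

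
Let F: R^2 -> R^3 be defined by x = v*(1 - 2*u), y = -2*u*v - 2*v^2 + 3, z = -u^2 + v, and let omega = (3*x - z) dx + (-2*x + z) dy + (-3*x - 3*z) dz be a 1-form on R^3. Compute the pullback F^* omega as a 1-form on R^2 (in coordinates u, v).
F^* omega = (-6*u^3 - 12*u^2*v + 4*u*v^2 + 12*u*v - 2*v^2) du + (8*u^2*v + 4*u^2 - 16*u*v^2 - 2*u*v + 4*v^2 - 4*v) dv

Using F^*(f dg) = (f ∘ F) d(g ∘ F), substitute each coordinate x_i by F_i(u, v) in f_i, and replace dx_i by d F_i = (∂F_i/∂u) du + (∂F_i/∂v) dv.
  For the x component: f_1(F) = u^2 - 6*u*v + 2*v; d F_1 = (-2*v) du + (1 - 2*u) dv
  For the y component: f_2(F) = -u^2 + 4*u*v - v; d F_2 = (-2*v) du + (-2*u - 4*v) dv
  For the z component: f_3(F) = 3*u^2 + 6*u*v - 6*v; d F_3 = (-2*u) du + (1) dv
Combining and collecting du, dv coefficients:
  coeff of du: -6*u^3 - 12*u^2*v + 4*u*v^2 + 12*u*v - 2*v^2
  coeff of dv: 8*u^2*v + 4*u^2 - 16*u*v^2 - 2*u*v + 4*v^2 - 4*v
F^* omega = (-6*u^3 - 12*u^2*v + 4*u*v^2 + 12*u*v - 2*v^2) du + (8*u^2*v + 4*u^2 - 16*u*v^2 - 2*u*v + 4*v^2 - 4*v) dv.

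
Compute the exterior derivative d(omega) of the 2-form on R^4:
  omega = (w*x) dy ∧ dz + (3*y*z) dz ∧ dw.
d(omega) = (w) dx ∧ dy ∧ dz + (x + 3*z) dy ∧ dz ∧ dw

For a 2-form omega = sum_{i<j} g_{ij} dx_i ∧ dx_j, the exterior derivative is
  d(omega) = sum_{i<j} d(g_{ij}) ∧ dx_i ∧ dx_j = sum_{i<j, k} (∂g_{ij}/∂x_k) dx_k ∧ dx_i ∧ dx_j.
Expand each term, using dx_k ∧ dx_i ∧ dx_j = sgn(permutation) dx_{(a)} ∧ dx_{(b)} ∧ dx_{(c)} with (a < b < c) sorted:
  d(w*x) includes (∂/∂x)(w*x) dx = (w) dx, which multiplied by dy ∧ dz gives (w) dx ∧ dy ∧ dz
  d(w*x) includes (∂/∂w)(w*x) dw = (x) dw, which multiplied by dy ∧ dz gives (x) dy ∧ dz ∧ dw
  d(3*y*z) includes (∂/∂y)(3*y*z) dy = (3*z) dy, which multiplied by dz ∧ dw gives (3*z) dy ∧ dz ∧ dw
Collecting like 3-forms: d(omega) = (w) dx ∧ dy ∧ dz + (x + 3*z) dy ∧ dz ∧ dw.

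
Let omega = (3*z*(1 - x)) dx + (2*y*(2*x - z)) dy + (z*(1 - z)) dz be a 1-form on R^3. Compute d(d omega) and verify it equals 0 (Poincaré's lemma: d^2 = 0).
d(d omega) = 0

Step 1: d omega = sum_{i<j} (∂f_j/∂x_i - ∂f_i/∂x_j) dx_i ∧ dx_j:
  coeff of dx ∧ dy: 4*y
  coeff of dx ∧ dz: 3*x - 3
  coeff of dy ∧ dz: 2*y
Step 2: Apply d again to each 2-form coefficient. The only possible 3-form in R^3 is dx ∧ dy ∧ dz, with coefficient
  ∂(coeff of dy∧dz)/∂x - ∂(coeff of dx∧dz)/∂y + ∂(coeff of dx∧dy)/∂z
  = ∂/∂x (2*y) - ∂/∂y (3*x - 3) + ∂/∂z (4*y).
Each of these terms simplifies to sums of mixed partials that cancel in pairs. The result is 0 (by equality of mixed partials for smooth functions — Schwarz / Clairaut).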